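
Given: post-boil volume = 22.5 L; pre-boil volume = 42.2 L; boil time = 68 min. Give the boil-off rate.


rate = (V_pre − V_post) / (t_min/60)
rate = (42.2 − 22.5) / (68/60)

17.3824 L/hr


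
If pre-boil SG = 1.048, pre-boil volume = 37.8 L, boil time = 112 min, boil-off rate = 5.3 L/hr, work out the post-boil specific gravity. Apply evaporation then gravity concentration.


V_post = V_pre − rate·(t/60);  SG_post = 1 + (SG_pre−1)·V_pre/V_post
V_post = 37.8 − 5.3·(112/60) = 27.9067
SG_post = 1 + (1.048 − 1)·37.8/27.9067

1.0650


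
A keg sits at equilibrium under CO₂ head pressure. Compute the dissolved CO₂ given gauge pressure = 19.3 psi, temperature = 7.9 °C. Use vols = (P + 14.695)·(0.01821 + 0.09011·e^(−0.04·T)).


vols = (19.3 + 14.695)·(0.01821 + 0.09011·e^(−0.04·7.9))

2.8524 volumes


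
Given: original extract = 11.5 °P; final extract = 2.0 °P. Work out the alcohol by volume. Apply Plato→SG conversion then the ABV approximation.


SG = 259/(259 − P);  ABV = (OG − FG)·131.25
OG = 259/(259 − 11.5) = 1.0465
FG = 259/(259 − 2.0) = 1.0078
ABV = (1.0465 − 1.0078)·131.25

5.0771 % ABV


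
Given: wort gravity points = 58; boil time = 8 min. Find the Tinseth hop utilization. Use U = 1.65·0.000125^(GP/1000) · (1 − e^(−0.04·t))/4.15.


bigness = 1.65·0.000125^(58/1000) = 0.9797
boil_factor = (1 − e^(−0.04·8))/4.15 = 0.0660
U = 0.9797 · 0.0660

0.0647


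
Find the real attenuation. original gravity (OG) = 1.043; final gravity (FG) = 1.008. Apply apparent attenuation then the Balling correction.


AA = (OG−FG)/(OG−1)·100;  RA = AA·0.8192
AA = (1.043 − 1.008)/(1.043 − 1)·100 = 81.3953
RA = 81.3953·0.8192

66.6791 %


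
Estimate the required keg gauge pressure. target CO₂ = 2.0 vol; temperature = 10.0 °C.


psi = vols/(0.01821 + 0.09011·e^(−0.04·T)) − 14.695
psi = 2.0/(0.01821 + 0.09011·e^(−0.04·10.0)) − 14.695

10.7462 psi


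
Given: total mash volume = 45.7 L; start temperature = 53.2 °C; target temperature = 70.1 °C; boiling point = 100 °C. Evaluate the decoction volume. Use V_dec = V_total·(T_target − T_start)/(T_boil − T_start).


V_dec = 45.7·(70.1 − 53.2)/(100 − 53.2)

16.5028 L


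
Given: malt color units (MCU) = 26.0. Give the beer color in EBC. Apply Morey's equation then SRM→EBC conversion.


SRM = 1.4922·MCU^0.6859;  EBC = SRM·1.97
SRM = 1.4922·26.0^0.6859 = 13.9430
EBC = 13.9430·1.97

27.4678 EBC


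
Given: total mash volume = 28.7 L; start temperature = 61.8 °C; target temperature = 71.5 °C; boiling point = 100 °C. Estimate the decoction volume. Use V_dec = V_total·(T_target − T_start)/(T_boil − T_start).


V_dec = 28.7·(71.5 − 61.8)/(100 − 61.8)

7.2877 L


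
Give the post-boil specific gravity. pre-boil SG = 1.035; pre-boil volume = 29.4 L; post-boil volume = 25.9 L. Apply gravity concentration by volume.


SG_post = 1 + (SG_pre − 1)·V_pre/V_post
pts_pre = (1.035 − 1)·1000 = 35.0000
pts_post = 35.0000·29.4/25.9 = 39.7297
SG_post = 1 + 39.7297/1000

1.0397


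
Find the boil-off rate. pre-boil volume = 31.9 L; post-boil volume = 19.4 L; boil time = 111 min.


rate = (V_pre − V_post) / (t_min/60)
rate = (31.9 − 19.4) / (111/60)

6.7568 L/hr


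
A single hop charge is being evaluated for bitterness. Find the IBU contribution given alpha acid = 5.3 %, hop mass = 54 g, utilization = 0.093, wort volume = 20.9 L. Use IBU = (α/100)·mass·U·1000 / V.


IBU = (5.3/100)·54·0.093·1000 / 20.9

12.7352 IBU


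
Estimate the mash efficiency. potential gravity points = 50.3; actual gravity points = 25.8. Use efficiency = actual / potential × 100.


efficiency = 25.8 / 50.3 × 100

51.2922 %


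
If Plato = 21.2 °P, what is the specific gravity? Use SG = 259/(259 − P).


SG = 259/(259 − 21.2)

1.0892


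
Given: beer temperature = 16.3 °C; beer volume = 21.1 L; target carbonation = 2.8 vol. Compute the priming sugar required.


residual = 14.695·(0.01821 + 0.09011·e^(−0.04·T));  sugar = (target − residual)·4.0·V
residual = 14.695·(0.01821 + 0.09011·e^(−0.04·16.3)) = 0.9575
sugar = (2.8 − 0.9575)·4.0·21.1

155.5078 g


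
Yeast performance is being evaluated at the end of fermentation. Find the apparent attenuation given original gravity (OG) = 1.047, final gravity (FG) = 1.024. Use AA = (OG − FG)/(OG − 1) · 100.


AA = (1.047 − 1.024)/(1.047 − 1) · 100

48.9362 %


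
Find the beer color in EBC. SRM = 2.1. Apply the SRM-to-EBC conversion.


EBC = SRM · 1.97
EBC = 2.1 · 1.97

4.1370 EBC


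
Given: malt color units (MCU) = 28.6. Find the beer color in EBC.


SRM = 1.4922·MCU^0.6859;  EBC = SRM·1.97
SRM = 1.4922·28.6^0.6859 = 14.8850
EBC = 14.8850·1.97

29.3234 EBC


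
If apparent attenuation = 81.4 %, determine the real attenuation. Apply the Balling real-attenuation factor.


RA = AA · 0.8192
RA = 81.4 · 0.8192

66.6829 %


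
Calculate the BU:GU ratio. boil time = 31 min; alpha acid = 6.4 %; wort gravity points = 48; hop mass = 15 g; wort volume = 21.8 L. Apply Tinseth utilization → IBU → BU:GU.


U = 1.65·0.000125^(GP/1000)·(1−e^(−0.04t))/4.15;  IBU = (α/100)·m·U·1000/V;  BU:GU = IBU/GP
U = 1.65·0.000125^(48/1000)·(1−e^(−0.04·31))/4.15 = 0.1835
IBU = (6.4/100)·15·0.1835·1000/21.8 = 8.0823
BU:GU = 8.0823/48

0.1684


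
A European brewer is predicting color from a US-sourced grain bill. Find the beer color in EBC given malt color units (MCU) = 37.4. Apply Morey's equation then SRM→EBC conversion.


SRM = 1.4922·MCU^0.6859;  EBC = SRM·1.97
SRM = 1.4922·37.4^0.6859 = 17.8920
EBC = 17.8920·1.97

35.2473 EBC


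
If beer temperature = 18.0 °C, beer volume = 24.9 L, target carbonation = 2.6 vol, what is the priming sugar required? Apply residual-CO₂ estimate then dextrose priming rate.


residual = 14.695·(0.01821 + 0.09011·e^(−0.04·T));  sugar = (target − residual)·4.0·V
residual = 14.695·(0.01821 + 0.09011·e^(−0.04·18.0)) = 0.9121
sugar = (2.6 − 0.9121)·4.0·24.9

168.1112 g


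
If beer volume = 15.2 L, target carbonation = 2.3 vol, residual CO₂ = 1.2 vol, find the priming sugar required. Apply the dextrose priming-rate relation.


sugar = (target − residual)·4.0·V
sugar = (2.3 − 1.2)·4.0·15.2

66.8800 g


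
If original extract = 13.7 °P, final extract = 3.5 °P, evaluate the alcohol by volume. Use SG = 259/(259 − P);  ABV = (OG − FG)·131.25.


OG = 259/(259 − 13.7) = 1.0558
FG = 259/(259 − 3.5) = 1.0137
ABV = (1.0558 − 1.0137)·131.25

5.5324 % ABV


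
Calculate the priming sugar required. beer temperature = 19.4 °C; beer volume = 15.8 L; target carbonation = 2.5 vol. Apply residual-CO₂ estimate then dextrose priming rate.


residual = 14.695·(0.01821 + 0.09011·e^(−0.04·T));  sugar = (target − residual)·4.0·V
residual = 14.695·(0.01821 + 0.09011·e^(−0.04·19.4)) = 0.8770
sugar = (2.5 − 0.8770)·4.0·15.8

102.5714 g


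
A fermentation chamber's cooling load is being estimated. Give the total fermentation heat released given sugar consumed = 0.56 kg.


Q = m_sugar · 590 kJ/kg
Q = 0.56 · 590

330.4000 kJ


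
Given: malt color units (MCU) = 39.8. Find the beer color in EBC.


SRM = 1.4922·MCU^0.6859;  EBC = SRM·1.97
SRM = 1.4922·39.8^0.6859 = 18.6718
EBC = 18.6718·1.97

36.7835 EBC


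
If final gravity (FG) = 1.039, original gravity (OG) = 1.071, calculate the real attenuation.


AA = (OG−FG)/(OG−1)·100;  RA = AA·0.8192
AA = (1.071 − 1.039)/(1.071 − 1)·100 = 45.0704
RA = 45.0704·0.8192

36.9217 %


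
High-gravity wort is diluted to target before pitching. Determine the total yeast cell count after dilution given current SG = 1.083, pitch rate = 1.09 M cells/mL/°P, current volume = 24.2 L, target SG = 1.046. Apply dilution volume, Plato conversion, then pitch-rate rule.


V_w = V·((SG_c−1)/(SG_t−1)−1);  °P = 259 − 259/SG_t;  cells = rate·(V+V_w)·°P
V_w = 24.2·((1.083−1)/(1.046−1)−1) = 19.4652
V_final = 24.2 + 19.4652 = 43.6652
°P = 259 − 259/1.046 = 11.3901
cells = 1.09·43.6652·11.3901

542.1108 billion cells


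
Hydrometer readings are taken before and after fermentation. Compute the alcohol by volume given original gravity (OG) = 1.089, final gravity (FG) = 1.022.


ABV = (OG − FG) · 131.25
ABV = (1.089 − 1.022) · 131.25

8.7937 % ABV


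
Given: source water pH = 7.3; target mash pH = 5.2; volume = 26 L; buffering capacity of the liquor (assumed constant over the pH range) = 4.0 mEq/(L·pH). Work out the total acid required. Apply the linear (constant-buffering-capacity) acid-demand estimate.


acid = buffering capacity · (pH_source − pH_target) · V
acid = 4.0 · (7.3 − 5.2) · 26

218.4000 mEq


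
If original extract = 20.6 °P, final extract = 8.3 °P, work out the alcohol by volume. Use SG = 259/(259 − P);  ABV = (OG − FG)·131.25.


OG = 259/(259 − 20.6) = 1.0864
FG = 259/(259 − 8.3) = 1.0331
ABV = (1.0864 − 1.0331)·131.25

6.9959 % ABV


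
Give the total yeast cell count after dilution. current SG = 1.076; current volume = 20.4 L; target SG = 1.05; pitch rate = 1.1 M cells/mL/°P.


V_w = V·((SG_c−1)/(SG_t−1)−1);  °P = 259 − 259/SG_t;  cells = rate·(V+V_w)·°P
V_w = 20.4·((1.076−1)/(1.05−1)−1) = 10.6080
V_final = 20.4 + 10.6080 = 31.0080
°P = 259 − 259/1.05 = 12.3333
cells = 1.1·31.0080·12.3333

420.6752 billion cells


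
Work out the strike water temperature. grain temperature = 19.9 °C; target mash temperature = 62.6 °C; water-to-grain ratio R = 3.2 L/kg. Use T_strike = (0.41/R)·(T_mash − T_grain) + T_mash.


T_strike = (0.41/3.2)·(62.6 − 19.9) + 62.6

68.0709 °C


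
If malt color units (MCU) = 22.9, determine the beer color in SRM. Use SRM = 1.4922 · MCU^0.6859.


SRM = 1.4922 · 22.9^0.6859

12.7802 SRM


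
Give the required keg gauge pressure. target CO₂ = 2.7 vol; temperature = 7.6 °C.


psi = vols/(0.01821 + 0.09011·e^(−0.04·T)) − 14.695
psi = 2.7/(0.01821 + 0.09011·e^(−0.04·7.6)) − 14.695

17.1827 psi


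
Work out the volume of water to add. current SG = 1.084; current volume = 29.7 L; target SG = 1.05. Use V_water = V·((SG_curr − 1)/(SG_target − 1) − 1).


V_water = 29.7·((1.084 − 1)/(1.05 − 1) − 1)

20.1960 L


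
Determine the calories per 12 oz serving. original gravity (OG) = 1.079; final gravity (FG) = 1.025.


ABW = (OG−FG)·131.25·0.79/FG;  °P = 259 − 259/SG (for OG→OE and FG→AE);  RE = 0.1808·OE + 0.8192·AE;  Cal = (6.9·ABW + 4·(RE−0.1))·FG·3.55
ABW = (1.079 − 1.025)·131.25·0.79/1.025 = 5.4626
OE = 259 − 259/1.079 = 18.9629 °P
AE = 259 − 259/1.025 = 6.3171 °P
RE = 0.1808·18.9629 + 0.8192·6.3171 = 8.6034 °P
Cal = (6.9·5.4626 + 4·(8.6034−0.1))·1.025·3.55

260.9182 kcal


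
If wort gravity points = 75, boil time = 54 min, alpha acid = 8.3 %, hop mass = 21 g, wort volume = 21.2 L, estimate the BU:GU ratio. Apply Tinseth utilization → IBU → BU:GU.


U = 1.65·0.000125^(GP/1000)·(1−e^(−0.04t))/4.15;  IBU = (α/100)·m·U·1000/V;  BU:GU = IBU/GP
U = 1.65·0.000125^(75/1000)·(1−e^(−0.04·54))/4.15 = 0.1793
IBU = (8.3/100)·21·0.1793·1000/21.2 = 14.7384
BU:GU = 14.7384/75

0.1965


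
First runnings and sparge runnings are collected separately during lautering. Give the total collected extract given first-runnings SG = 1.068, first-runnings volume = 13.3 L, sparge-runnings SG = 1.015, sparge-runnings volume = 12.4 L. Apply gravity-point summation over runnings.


total = Σ (SG_i − 1)·1000·V_i
first = (1.068 − 1)·1000·13.3 = 904.4000
sparge = (1.015 − 1)·1000·12.4 = 186.0000
total = 904.4000 + 186.0000

1090.4000 gravity·L


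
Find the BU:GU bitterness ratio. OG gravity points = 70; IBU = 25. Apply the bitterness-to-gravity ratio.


BU:GU = IBU / OG_points
BU:GU = 25 / 70

0.3571


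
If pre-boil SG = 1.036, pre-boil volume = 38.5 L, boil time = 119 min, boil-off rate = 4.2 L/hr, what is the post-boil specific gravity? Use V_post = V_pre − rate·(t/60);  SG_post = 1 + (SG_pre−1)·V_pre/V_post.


V_post = 38.5 − 4.2·(119/60) = 30.1700
SG_post = 1 + (1.036 − 1)·38.5/30.1700

1.0459


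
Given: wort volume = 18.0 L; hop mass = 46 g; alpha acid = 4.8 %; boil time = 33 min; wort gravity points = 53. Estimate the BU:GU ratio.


U = 1.65·0.000125^(GP/1000)·(1−e^(−0.04t))/4.15;  IBU = (α/100)·m·U·1000/V;  BU:GU = IBU/GP
U = 1.65·0.000125^(53/1000)·(1−e^(−0.04·33))/4.15 = 0.1810
IBU = (4.8/100)·46·0.1810·1000/18.0 = 22.1984
BU:GU = 22.1984/53

0.4188


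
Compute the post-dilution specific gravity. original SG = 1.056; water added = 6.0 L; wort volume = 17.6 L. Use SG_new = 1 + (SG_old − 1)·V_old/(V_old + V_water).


pts = (1.056 − 1)·1000·17.6/(17.6 + 6.0) = 41.7627
SG_new = 1 + 41.7627/1000

1.0418


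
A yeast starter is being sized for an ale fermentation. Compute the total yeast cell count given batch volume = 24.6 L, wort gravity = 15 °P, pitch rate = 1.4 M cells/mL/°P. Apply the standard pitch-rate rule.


cells (billions) = rate · V_L · °P
cells = 1.4 · 24.6 · 15

516.6000 billion cells


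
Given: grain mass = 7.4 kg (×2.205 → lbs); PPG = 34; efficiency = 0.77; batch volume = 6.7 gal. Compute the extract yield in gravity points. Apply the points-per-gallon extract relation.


points = lbs × PPG × eff / vol
lbs = 7.4 × 2.205 = 16.3170
points = 16.3170 × 34 × 0.77 / 6.7

63.7581 points


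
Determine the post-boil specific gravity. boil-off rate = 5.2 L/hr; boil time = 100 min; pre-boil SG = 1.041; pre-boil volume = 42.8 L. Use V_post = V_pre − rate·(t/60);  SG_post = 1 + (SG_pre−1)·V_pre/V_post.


V_post = 42.8 − 5.2·(100/60) = 34.1333
SG_post = 1 + (1.041 − 1)·42.8/34.1333

1.0514


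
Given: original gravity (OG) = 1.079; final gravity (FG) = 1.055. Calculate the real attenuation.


AA = (OG−FG)/(OG−1)·100;  RA = AA·0.8192
AA = (1.079 − 1.055)/(1.079 − 1)·100 = 30.3797
RA = 30.3797·0.8192

24.8871 %


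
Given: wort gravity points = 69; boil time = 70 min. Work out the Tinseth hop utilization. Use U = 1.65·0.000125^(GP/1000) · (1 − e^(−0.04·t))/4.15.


bigness = 1.65·0.000125^(69/1000) = 0.8875
boil_factor = (1 − e^(−0.04·70))/4.15 = 0.2263
U = 0.8875 · 0.2263

0.2009


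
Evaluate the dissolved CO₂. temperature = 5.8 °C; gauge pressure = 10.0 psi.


vols = (P + 14.695)·(0.01821 + 0.09011·e^(−0.04·T))
vols = (10.0 + 14.695)·(0.01821 + 0.09011·e^(−0.04·5.8))

2.2142 volumes


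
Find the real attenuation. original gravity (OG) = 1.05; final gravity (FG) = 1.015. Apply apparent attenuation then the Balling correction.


AA = (OG−FG)/(OG−1)·100;  RA = AA·0.8192
AA = (1.05 − 1.015)/(1.05 − 1)·100 = 70.0000
RA = 70.0000·0.8192

57.3440 %


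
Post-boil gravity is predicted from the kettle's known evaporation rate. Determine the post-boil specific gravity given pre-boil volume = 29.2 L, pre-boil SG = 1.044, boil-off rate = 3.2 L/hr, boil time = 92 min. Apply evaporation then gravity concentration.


V_post = V_pre − rate·(t/60);  SG_post = 1 + (SG_pre−1)·V_pre/V_post
V_post = 29.2 − 3.2·(92/60) = 24.2933
SG_post = 1 + (1.044 − 1)·29.2/24.2933

1.0529


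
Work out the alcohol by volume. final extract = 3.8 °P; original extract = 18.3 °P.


SG = 259/(259 − P);  ABV = (OG − FG)·131.25
OG = 259/(259 − 18.3) = 1.0760
FG = 259/(259 − 3.8) = 1.0149
ABV = (1.0760 − 1.0149)·131.25

8.0244 % ABV


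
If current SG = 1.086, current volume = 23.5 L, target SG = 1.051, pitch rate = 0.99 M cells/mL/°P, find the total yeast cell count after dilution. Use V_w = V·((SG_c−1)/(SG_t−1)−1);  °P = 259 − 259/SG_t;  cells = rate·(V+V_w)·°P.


V_w = 23.5·((1.086−1)/(1.051−1)−1) = 16.1275
V_final = 23.5 + 16.1275 = 39.6275
°P = 259 − 259/1.051 = 12.5680
cells = 0.99·39.6275·12.5680

493.0586 billion cells


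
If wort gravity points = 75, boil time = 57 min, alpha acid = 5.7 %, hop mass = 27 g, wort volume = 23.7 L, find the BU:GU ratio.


U = 1.65·0.000125^(GP/1000)·(1−e^(−0.04t))/4.15;  IBU = (α/100)·m·U·1000/V;  BU:GU = IBU/GP
U = 1.65·0.000125^(75/1000)·(1−e^(−0.04·57))/4.15 = 0.1819
IBU = (5.7/100)·27·0.1819·1000/23.7 = 11.8123
BU:GU = 11.8123/75

0.1575


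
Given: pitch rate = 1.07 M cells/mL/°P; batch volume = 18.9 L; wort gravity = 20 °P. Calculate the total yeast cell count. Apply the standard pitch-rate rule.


cells (billions) = rate · V_L · °P
cells = 1.07 · 18.9 · 20

404.4600 billion cells


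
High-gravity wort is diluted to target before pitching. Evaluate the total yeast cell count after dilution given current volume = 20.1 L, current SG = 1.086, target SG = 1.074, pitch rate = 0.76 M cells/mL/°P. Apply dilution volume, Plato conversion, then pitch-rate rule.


V_w = V·((SG_c−1)/(SG_t−1)−1);  °P = 259 − 259/SG_t;  cells = rate·(V+V_w)·°P
V_w = 20.1·((1.086−1)/(1.074−1)−1) = 3.2595
V_final = 20.1 + 3.2595 = 23.3595
°P = 259 − 259/1.074 = 17.8454
cells = 0.76·23.3595·17.8454

316.8134 billion cells


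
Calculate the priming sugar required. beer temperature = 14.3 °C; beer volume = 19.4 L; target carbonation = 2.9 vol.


residual = 14.695·(0.01821 + 0.09011·e^(−0.04·T));  sugar = (target − residual)·4.0·V
residual = 14.695·(0.01821 + 0.09011·e^(−0.04·14.3)) = 1.0149
sugar = (2.9 − 1.0149)·4.0·19.4

146.2799 g


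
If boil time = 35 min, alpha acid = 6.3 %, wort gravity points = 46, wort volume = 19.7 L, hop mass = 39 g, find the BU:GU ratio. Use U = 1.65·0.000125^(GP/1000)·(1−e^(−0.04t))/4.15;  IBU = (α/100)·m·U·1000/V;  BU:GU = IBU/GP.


U = 1.65·0.000125^(46/1000)·(1−e^(−0.04·35))/4.15 = 0.1981
IBU = (6.3/100)·39·0.1981·1000/19.7 = 24.7093
BU:GU = 24.7093/46

0.5372


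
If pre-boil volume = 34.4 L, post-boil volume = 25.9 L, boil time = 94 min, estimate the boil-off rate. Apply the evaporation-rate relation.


rate = (V_pre − V_post) / (t_min/60)
rate = (34.4 − 25.9) / (94/60)

5.4255 L/hr


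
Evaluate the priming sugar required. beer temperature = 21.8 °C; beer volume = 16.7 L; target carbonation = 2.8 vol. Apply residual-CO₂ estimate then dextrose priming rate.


residual = 14.695·(0.01821 + 0.09011·e^(−0.04·T));  sugar = (target − residual)·4.0·V
residual = 14.695·(0.01821 + 0.09011·e^(−0.04·21.8)) = 0.8212
sugar = (2.8 − 0.8212)·4.0·16.7

132.1806 g


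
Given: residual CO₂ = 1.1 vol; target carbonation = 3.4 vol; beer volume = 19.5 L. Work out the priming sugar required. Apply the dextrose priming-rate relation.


sugar = (target − residual)·4.0·V
sugar = (3.4 − 1.1)·4.0·19.5

179.4000 g


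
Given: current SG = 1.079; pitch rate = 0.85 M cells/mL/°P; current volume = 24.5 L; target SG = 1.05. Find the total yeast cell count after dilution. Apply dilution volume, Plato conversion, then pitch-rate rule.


V_w = V·((SG_c−1)/(SG_t−1)−1);  °P = 259 − 259/SG_t;  cells = rate·(V+V_w)·°P
V_w = 24.5·((1.079−1)/(1.05−1)−1) = 14.2100
V_final = 24.5 + 14.2100 = 38.7100
°P = 259 − 259/1.05 = 12.3333
cells = 0.85·38.7100·12.3333

405.8098 billion cells


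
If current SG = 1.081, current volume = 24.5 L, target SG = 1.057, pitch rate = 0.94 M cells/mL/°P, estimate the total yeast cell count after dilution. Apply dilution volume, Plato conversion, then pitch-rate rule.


V_w = V·((SG_c−1)/(SG_t−1)−1);  °P = 259 − 259/SG_t;  cells = rate·(V+V_w)·°P
V_w = 24.5·((1.081−1)/(1.057−1)−1) = 10.3158
V_final = 24.5 + 10.3158 = 34.8158
°P = 259 − 259/1.057 = 13.9669
cells = 0.94·34.8158·13.9669

457.0921 billion cells


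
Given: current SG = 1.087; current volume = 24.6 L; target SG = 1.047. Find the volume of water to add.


V_water = V·((SG_curr − 1)/(SG_target − 1) − 1)
V_water = 24.6·((1.087 − 1)/(1.047 − 1) − 1)

20.9362 L


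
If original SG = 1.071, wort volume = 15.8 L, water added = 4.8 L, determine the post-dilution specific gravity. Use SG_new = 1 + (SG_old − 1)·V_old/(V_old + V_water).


pts = (1.071 − 1)·1000·15.8/(15.8 + 4.8) = 54.4563
SG_new = 1 + 54.4563/1000

1.0545


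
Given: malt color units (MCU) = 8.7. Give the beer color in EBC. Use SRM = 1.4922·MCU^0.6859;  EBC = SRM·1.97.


SRM = 1.4922·8.7^0.6859 = 6.5803
EBC = 6.5803·1.97

12.9631 EBC


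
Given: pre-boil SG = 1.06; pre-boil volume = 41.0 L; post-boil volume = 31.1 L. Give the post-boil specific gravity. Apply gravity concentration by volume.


SG_post = 1 + (SG_pre − 1)·V_pre/V_post
pts_pre = (1.06 − 1)·1000 = 60.0000
pts_post = 60.0000·41.0/31.1 = 79.0997
SG_post = 1 + 79.0997/1000

1.0791


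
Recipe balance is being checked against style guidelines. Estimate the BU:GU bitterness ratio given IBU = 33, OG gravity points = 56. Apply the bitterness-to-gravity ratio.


BU:GU = IBU / OG_points
BU:GU = 33 / 56

0.5893


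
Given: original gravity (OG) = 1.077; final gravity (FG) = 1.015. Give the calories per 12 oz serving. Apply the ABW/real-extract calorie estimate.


ABW = (OG−FG)·131.25·0.79/FG;  °P = 259 − 259/SG (for OG→OE and FG→AE);  RE = 0.1808·OE + 0.8192·AE;  Cal = (6.9·ABW + 4·(RE−0.1))·FG·3.55
ABW = (1.077 − 1.015)·131.25·0.79/1.015 = 6.3336
OE = 259 − 259/1.077 = 18.5172 °P
AE = 259 − 259/1.015 = 3.8276 °P
RE = 0.1808·18.5172 + 0.8192·3.8276 = 6.4835 °P
Cal = (6.9·6.3336 + 4·(6.4835−0.1))·1.015·3.55

249.4740 kcal


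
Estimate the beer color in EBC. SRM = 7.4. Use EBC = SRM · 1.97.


EBC = 7.4 · 1.97

14.5780 EBC


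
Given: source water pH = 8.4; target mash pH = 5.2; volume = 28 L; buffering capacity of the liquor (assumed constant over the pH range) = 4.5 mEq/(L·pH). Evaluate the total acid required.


acid = buffering capacity · (pH_source − pH_target) · V
acid = 4.5 · (8.4 − 5.2) · 28

403.2000 mEq


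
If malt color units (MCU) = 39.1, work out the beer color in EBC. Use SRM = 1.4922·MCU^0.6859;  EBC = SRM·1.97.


SRM = 1.4922·39.1^0.6859 = 18.4460
EBC = 18.4460·1.97

36.3385 EBC


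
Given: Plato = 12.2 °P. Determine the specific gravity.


SG = 259/(259 − P)
SG = 259/(259 − 12.2)

1.0494


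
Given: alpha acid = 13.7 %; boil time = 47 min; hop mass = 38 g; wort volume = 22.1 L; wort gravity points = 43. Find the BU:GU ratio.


U = 1.65·0.000125^(GP/1000)·(1−e^(−0.04t))/4.15;  IBU = (α/100)·m·U·1000/V;  BU:GU = IBU/GP
U = 1.65·0.000125^(43/1000)·(1−e^(−0.04·47))/4.15 = 0.2289
IBU = (13.7/100)·38·0.2289·1000/22.1 = 53.9273
BU:GU = 53.9273/43

1.2541


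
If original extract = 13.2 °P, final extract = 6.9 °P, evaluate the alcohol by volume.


SG = 259/(259 − P);  ABV = (OG − FG)·131.25
OG = 259/(259 − 13.2) = 1.0537
FG = 259/(259 − 6.9) = 1.0274
ABV = (1.0537 − 1.0274)·131.25

3.4561 % ABV


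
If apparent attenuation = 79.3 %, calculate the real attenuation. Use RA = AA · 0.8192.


RA = 79.3 · 0.8192

64.9626 %


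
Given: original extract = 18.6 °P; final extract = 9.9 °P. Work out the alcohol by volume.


SG = 259/(259 − P);  ABV = (OG − FG)·131.25
OG = 259/(259 − 18.6) = 1.0774
FG = 259/(259 − 9.9) = 1.0397
ABV = (1.0774 − 1.0397)·131.25

4.9387 % ABV


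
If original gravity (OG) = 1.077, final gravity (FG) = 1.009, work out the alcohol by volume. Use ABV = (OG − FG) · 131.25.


ABV = (1.077 − 1.009) · 131.25

8.9250 % ABV


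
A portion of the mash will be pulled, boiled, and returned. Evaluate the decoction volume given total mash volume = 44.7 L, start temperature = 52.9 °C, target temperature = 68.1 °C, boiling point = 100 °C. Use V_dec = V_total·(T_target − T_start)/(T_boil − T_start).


V_dec = 44.7·(68.1 − 52.9)/(100 − 52.9)

14.4255 L


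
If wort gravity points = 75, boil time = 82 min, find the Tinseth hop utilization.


U = 1.65·0.000125^(GP/1000) · (1 − e^(−0.04·t))/4.15
bigness = 1.65·0.000125^(75/1000) = 0.8409
boil_factor = (1 − e^(−0.04·82))/4.15 = 0.2319
U = 0.8409 · 0.2319

0.1950


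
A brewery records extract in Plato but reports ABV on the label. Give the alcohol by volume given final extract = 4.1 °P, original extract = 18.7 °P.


SG = 259/(259 − P);  ABV = (OG − FG)·131.25
OG = 259/(259 − 18.7) = 1.0778
FG = 259/(259 − 4.1) = 1.0161
ABV = (1.0778 − 1.0161)·131.25

8.1027 % ABV


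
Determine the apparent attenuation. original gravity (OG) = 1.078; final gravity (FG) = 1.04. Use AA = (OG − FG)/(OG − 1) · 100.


AA = (1.078 − 1.04)/(1.078 − 1) · 100

48.7179 %


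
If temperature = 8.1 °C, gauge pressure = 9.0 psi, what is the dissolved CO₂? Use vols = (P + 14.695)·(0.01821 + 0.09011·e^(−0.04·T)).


vols = (9.0 + 14.695)·(0.01821 + 0.09011·e^(−0.04·8.1))

1.9757 volumes


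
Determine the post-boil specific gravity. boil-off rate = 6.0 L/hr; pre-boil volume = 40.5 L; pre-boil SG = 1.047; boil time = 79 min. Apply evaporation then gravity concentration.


V_post = V_pre − rate·(t/60);  SG_post = 1 + (SG_pre−1)·V_pre/V_post
V_post = 40.5 − 6.0·(79/60) = 32.6000
SG_post = 1 + (1.047 − 1)·40.5/32.6000

1.0584


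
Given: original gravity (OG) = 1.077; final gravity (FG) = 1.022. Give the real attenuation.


AA = (OG−FG)/(OG−1)·100;  RA = AA·0.8192
AA = (1.077 − 1.022)/(1.077 − 1)·100 = 71.4286
RA = 71.4286·0.8192

58.5143 %


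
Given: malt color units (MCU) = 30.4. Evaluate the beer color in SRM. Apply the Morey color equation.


SRM = 1.4922 · MCU^0.6859
SRM = 1.4922 · 30.4^0.6859

15.5214 SRM


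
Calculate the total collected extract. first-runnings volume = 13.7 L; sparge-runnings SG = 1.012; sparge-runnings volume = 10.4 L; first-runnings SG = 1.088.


total = Σ (SG_i − 1)·1000·V_i
first = (1.088 − 1)·1000·13.7 = 1205.6000
sparge = (1.012 − 1)·1000·10.4 = 124.8000
total = 1205.6000 + 124.8000

1330.4000 gravity·L


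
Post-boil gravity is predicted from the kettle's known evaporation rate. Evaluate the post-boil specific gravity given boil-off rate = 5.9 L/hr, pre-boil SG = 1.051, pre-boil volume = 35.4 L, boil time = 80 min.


V_post = V_pre − rate·(t/60);  SG_post = 1 + (SG_pre−1)·V_pre/V_post
V_post = 35.4 − 5.9·(80/60) = 27.5333
SG_post = 1 + (1.051 − 1)·35.4/27.5333

1.0656


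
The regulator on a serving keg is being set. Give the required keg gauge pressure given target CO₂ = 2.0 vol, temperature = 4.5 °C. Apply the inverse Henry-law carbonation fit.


psi = vols/(0.01821 + 0.09011·e^(−0.04·T)) − 14.695
psi = 2.0/(0.01821 + 0.09011·e^(−0.04·4.5)) − 14.695

6.7008 psi


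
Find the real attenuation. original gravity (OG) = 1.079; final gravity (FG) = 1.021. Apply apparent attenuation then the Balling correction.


AA = (OG−FG)/(OG−1)·100;  RA = AA·0.8192
AA = (1.079 − 1.021)/(1.079 − 1)·100 = 73.4177
RA = 73.4177·0.8192

60.1438 %


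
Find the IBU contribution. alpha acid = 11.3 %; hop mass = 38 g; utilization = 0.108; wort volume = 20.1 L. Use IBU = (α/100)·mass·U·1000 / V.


IBU = (11.3/100)·38·0.108·1000 / 20.1

23.0722 IBU


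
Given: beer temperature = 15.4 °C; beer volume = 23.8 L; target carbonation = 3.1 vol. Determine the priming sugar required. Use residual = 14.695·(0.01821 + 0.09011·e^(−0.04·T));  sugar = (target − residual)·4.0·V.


residual = 14.695·(0.01821 + 0.09011·e^(−0.04·15.4)) = 0.9828
sugar = (3.1 − 0.9828)·4.0·23.8

201.5594 g


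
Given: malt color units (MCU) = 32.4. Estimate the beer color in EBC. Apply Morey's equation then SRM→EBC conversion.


SRM = 1.4922·MCU^0.6859;  EBC = SRM·1.97
SRM = 1.4922·32.4^0.6859 = 16.2147
EBC = 16.2147·1.97

31.9430 EBC


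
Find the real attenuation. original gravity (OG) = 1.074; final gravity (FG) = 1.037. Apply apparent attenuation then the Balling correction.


AA = (OG−FG)/(OG−1)·100;  RA = AA·0.8192
AA = (1.074 − 1.037)/(1.074 − 1)·100 = 50.0000
RA = 50.0000·0.8192

40.9600 %


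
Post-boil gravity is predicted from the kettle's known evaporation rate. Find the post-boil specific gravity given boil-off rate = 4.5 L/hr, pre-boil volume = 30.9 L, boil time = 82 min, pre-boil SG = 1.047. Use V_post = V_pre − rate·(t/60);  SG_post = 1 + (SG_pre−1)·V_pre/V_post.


V_post = 30.9 − 4.5·(82/60) = 24.7500
SG_post = 1 + (1.047 − 1)·30.9/24.7500

1.0587


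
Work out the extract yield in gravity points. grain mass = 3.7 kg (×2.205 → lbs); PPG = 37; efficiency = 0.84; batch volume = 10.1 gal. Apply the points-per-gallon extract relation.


points = lbs × PPG × eff / vol
lbs = 3.7 × 2.205 = 8.1585
points = 8.1585 × 37 × 0.84 / 10.1

25.1056 points


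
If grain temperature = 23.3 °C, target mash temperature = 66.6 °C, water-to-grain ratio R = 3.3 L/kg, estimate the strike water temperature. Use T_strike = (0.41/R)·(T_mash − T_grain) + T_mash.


T_strike = (0.41/3.3)·(66.6 − 23.3) + 66.6

71.9797 °C


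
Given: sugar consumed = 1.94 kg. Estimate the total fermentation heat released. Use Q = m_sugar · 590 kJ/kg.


Q = 1.94 · 590

1144.6000 kJ


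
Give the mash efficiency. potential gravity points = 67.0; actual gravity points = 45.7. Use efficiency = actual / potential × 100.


efficiency = 45.7 / 67.0 × 100

68.2090 %


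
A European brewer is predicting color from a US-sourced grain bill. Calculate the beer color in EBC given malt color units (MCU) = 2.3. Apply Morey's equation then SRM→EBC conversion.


SRM = 1.4922·MCU^0.6859;  EBC = SRM·1.97
SRM = 1.4922·2.3^0.6859 = 2.6420
EBC = 2.6420·1.97

5.2048 EBC


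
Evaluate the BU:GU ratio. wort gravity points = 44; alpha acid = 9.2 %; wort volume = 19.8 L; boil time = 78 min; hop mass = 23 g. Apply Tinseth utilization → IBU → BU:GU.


U = 1.65·0.000125^(GP/1000)·(1−e^(−0.04t))/4.15;  IBU = (α/100)·m·U·1000/V;  BU:GU = IBU/GP
U = 1.65·0.000125^(44/1000)·(1−e^(−0.04·78))/4.15 = 0.2559
IBU = (9.2/100)·23·0.2559·1000/19.8 = 27.3487
BU:GU = 27.3487/44

0.6216


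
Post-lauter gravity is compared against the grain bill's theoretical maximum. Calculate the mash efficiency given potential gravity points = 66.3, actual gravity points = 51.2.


efficiency = actual / potential × 100
efficiency = 51.2 / 66.3 × 100

77.2247 %


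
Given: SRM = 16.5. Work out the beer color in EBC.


EBC = SRM · 1.97
EBC = 16.5 · 1.97

32.5050 EBC


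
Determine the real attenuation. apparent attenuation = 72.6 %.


RA = AA · 0.8192
RA = 72.6 · 0.8192

59.4739 %


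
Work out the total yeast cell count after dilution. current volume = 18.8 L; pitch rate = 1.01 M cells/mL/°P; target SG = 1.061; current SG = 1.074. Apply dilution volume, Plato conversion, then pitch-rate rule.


V_w = V·((SG_c−1)/(SG_t−1)−1);  °P = 259 − 259/SG_t;  cells = rate·(V+V_w)·°P
V_w = 18.8·((1.074−1)/(1.061−1)−1) = 4.0066
V_final = 18.8 + 4.0066 = 22.8066
°P = 259 − 259/1.061 = 14.8907
cells = 1.01·22.8066·14.8907

343.0010 billion cells


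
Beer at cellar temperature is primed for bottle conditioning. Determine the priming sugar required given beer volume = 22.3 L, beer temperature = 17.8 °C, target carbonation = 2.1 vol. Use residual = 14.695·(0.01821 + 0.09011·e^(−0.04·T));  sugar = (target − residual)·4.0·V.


residual = 14.695·(0.01821 + 0.09011·e^(−0.04·17.8)) = 0.9173
sugar = (2.1 − 0.9173)·4.0·22.3

105.4956 g


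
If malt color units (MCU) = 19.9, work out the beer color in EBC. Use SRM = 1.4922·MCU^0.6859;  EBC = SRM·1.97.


SRM = 1.4922·19.9^0.6859 = 11.6067
EBC = 11.6067·1.97

22.8653 EBC


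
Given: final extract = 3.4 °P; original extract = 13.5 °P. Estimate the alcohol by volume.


SG = 259/(259 − P);  ABV = (OG − FG)·131.25
OG = 259/(259 − 13.5) = 1.0550
FG = 259/(259 − 3.4) = 1.0133
ABV = (1.0550 − 1.0133)·131.25

5.4715 % ABV


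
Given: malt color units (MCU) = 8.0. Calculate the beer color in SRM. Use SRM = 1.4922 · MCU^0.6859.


SRM = 1.4922 · 8.0^0.6859

6.2124 SRM


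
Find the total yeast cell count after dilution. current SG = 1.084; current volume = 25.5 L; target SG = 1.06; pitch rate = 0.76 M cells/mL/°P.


V_w = V·((SG_c−1)/(SG_t−1)−1);  °P = 259 − 259/SG_t;  cells = rate·(V+V_w)·°P
V_w = 25.5·((1.084−1)/(1.06−1)−1) = 10.2000
V_final = 25.5 + 10.2000 = 35.7000
°P = 259 − 259/1.06 = 14.6604
cells = 0.76·35.7000·14.6604

397.7654 billion cells


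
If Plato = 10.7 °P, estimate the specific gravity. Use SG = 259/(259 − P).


SG = 259/(259 − 10.7)

1.0431


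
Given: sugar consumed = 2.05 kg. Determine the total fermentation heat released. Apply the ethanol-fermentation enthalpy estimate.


Q = m_sugar · 590 kJ/kg
Q = 2.05 · 590

1209.5000 kJ


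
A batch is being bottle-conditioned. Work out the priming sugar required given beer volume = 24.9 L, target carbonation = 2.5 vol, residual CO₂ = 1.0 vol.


sugar = (target − residual)·4.0·V
sugar = (2.5 − 1.0)·4.0·24.9

149.4000 g


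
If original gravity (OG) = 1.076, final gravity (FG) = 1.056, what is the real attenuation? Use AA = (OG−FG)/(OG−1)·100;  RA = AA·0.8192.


AA = (1.076 − 1.056)/(1.076 − 1)·100 = 26.3158
RA = 26.3158·0.8192

21.5579 %


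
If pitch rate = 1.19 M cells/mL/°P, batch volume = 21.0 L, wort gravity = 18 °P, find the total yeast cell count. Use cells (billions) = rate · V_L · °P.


cells = 1.19 · 21.0 · 18

449.8200 billion cells


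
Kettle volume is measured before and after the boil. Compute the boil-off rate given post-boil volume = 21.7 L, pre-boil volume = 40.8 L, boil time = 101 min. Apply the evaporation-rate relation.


rate = (V_pre − V_post) / (t_min/60)
rate = (40.8 − 21.7) / (101/60)

11.3465 L/hr


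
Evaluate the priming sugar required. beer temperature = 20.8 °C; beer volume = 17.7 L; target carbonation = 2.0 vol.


residual = 14.695·(0.01821 + 0.09011·e^(−0.04·T));  sugar = (target − residual)·4.0·V
residual = 14.695·(0.01821 + 0.09011·e^(−0.04·20.8)) = 0.8438
sugar = (2.0 − 0.8438)·4.0·17.7

81.8558 g


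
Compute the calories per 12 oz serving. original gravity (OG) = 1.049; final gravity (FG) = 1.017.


ABW = (OG−FG)·131.25·0.79/FG;  °P = 259 − 259/SG (for OG→OE and FG→AE);  RE = 0.1808·OE + 0.8192·AE;  Cal = (6.9·ABW + 4·(RE−0.1))·FG·3.55
ABW = (1.049 − 1.017)·131.25·0.79/1.017 = 3.2625
OE = 259 − 259/1.049 = 12.0982 °P
AE = 259 − 259/1.017 = 4.3294 °P
RE = 0.1808·12.0982 + 0.8192·4.3294 = 5.7340 °P
Cal = (6.9·3.2625 + 4·(5.7340−0.1))·1.017·3.55

162.6372 kcal


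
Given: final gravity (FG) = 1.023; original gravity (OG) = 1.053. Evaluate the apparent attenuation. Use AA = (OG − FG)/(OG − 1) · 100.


AA = (1.053 − 1.023)/(1.053 − 1) · 100

56.6038 %


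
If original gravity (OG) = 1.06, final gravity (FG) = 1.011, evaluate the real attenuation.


AA = (OG−FG)/(OG−1)·100;  RA = AA·0.8192
AA = (1.06 − 1.011)/(1.06 − 1)·100 = 81.6667
RA = 81.6667·0.8192

66.9013 %


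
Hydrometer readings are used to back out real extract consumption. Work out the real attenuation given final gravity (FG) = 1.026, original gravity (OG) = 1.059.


AA = (OG−FG)/(OG−1)·100;  RA = AA·0.8192
AA = (1.059 − 1.026)/(1.059 − 1)·100 = 55.9322
RA = 55.9322·0.8192

45.8197 %


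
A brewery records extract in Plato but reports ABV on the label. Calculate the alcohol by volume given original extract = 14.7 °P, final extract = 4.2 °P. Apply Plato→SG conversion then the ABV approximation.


SG = 259/(259 − P);  ABV = (OG − FG)·131.25
OG = 259/(259 − 14.7) = 1.0602
FG = 259/(259 − 4.2) = 1.0165
ABV = (1.0602 − 1.0165)·131.25

5.7341 % ABV


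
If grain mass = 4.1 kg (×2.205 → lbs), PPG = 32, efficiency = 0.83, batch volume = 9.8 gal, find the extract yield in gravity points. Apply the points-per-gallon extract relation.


points = lbs × PPG × eff / vol
lbs = 4.1 × 2.205 = 9.0405
points = 9.0405 × 32 × 0.83 / 9.8

24.5016 points


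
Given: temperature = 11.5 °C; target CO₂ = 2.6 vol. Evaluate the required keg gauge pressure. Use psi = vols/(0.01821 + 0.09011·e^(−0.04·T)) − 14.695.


psi = 2.6/(0.01821 + 0.09011·e^(−0.04·11.5)) − 14.695

19.9278 psi


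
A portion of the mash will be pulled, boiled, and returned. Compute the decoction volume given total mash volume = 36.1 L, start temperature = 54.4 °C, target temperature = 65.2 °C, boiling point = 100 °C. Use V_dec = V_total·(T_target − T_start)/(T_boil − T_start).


V_dec = 36.1·(65.2 − 54.4)/(100 − 54.4)

8.5500 L


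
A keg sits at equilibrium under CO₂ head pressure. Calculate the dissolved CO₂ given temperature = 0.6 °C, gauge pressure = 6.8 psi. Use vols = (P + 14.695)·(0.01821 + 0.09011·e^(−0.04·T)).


vols = (6.8 + 14.695)·(0.01821 + 0.09011·e^(−0.04·0.6))

2.2824 volumes


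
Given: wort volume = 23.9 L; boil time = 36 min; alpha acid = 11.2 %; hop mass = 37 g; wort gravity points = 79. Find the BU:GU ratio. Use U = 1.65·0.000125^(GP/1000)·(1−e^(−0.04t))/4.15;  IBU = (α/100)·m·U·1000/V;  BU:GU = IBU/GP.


U = 1.65·0.000125^(79/1000)·(1−e^(−0.04·36))/4.15 = 0.1492
IBU = (11.2/100)·37·0.1492·1000/23.9 = 25.8630
BU:GU = 25.8630/79

0.3274


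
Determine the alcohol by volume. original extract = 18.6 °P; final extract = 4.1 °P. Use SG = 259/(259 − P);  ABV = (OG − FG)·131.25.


OG = 259/(259 − 18.6) = 1.0774
FG = 259/(259 − 4.1) = 1.0161
ABV = (1.0774 − 1.0161)·131.25

8.0438 % ABV


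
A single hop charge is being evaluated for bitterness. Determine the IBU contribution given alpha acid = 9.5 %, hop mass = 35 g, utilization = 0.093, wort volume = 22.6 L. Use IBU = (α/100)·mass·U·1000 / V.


IBU = (9.5/100)·35·0.093·1000 / 22.6

13.6825 IBU


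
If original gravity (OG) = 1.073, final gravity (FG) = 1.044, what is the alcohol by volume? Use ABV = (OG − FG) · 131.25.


ABV = (1.073 − 1.044) · 131.25

3.8062 % ABV


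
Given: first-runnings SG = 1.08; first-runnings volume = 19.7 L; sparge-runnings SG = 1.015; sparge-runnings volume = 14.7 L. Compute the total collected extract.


total = Σ (SG_i − 1)·1000·V_i
first = (1.08 − 1)·1000·19.7 = 1576.0000
sparge = (1.015 − 1)·1000·14.7 = 220.5000
total = 1576.0000 + 220.5000

1796.5000 gravity·L


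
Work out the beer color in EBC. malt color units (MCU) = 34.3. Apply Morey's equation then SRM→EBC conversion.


SRM = 1.4922·MCU^0.6859;  EBC = SRM·1.97
SRM = 1.4922·34.3^0.6859 = 16.8611
EBC = 16.8611·1.97

33.2163 EBC


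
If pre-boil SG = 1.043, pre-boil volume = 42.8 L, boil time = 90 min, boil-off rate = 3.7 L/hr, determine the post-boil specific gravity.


V_post = V_pre − rate·(t/60);  SG_post = 1 + (SG_pre−1)·V_pre/V_post
V_post = 42.8 − 3.7·(90/60) = 37.2500
SG_post = 1 + (1.043 − 1)·42.8/37.2500

1.0494


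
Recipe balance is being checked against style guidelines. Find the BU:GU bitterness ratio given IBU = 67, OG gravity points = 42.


BU:GU = IBU / OG_points
BU:GU = 67 / 42

1.5952


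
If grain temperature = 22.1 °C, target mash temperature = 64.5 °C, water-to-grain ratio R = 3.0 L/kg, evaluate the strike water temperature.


T_strike = (0.41/R)·(T_mash − T_grain) + T_mash
T_strike = (0.41/3.0)·(64.5 − 22.1) + 64.5

70.2947 °C


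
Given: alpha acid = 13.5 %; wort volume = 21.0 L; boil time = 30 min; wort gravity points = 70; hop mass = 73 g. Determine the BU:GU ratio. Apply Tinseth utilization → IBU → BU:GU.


U = 1.65·0.000125^(GP/1000)·(1−e^(−0.04t))/4.15;  IBU = (α/100)·m·U·1000/V;  BU:GU = IBU/GP
U = 1.65·0.000125^(70/1000)·(1−e^(−0.04·30))/4.15 = 0.1481
IBU = (13.5/100)·73·0.1481·1000/21.0 = 69.5046
BU:GU = 69.5046/70

0.9929
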